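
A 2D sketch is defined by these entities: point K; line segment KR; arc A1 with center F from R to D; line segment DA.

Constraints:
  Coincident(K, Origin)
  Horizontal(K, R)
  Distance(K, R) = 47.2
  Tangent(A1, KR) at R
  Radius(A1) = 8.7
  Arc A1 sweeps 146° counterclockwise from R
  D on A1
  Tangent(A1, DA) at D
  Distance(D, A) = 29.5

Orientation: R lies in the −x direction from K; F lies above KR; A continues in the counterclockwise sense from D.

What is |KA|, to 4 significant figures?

74.24

On A1, R sits at bearing -90° from F; a 146° counterclockwise sweep puts D at bearing 56°, so D = F + 8.7·(cos 56°, sin 56°) = (-42.34, 15.91). Tangency of A1 to DA means the radius FD is perpendicular to DA, so DA runs along (−sin 56°, cos 56°); with |DA| = 29.5, A = (-66.79, 32.41). Then |KA| = |A − K| = 74.24.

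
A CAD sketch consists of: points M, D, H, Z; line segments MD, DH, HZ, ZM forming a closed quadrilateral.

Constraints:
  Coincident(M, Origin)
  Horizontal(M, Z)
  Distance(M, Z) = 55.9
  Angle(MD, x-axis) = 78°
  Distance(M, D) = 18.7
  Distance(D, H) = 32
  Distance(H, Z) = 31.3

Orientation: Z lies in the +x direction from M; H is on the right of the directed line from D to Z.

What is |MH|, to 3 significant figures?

25.7

M is at the origin; MZ is horizontal with |MZ| = 55.9 and Z in +x, so Z = (55.9, 0). MD runs at 78.0° with |MD| = 18.7, so D = (3.89, 18.3). H is determined by |DH| = 32.0 and |HZ| = 31.3 together: it lies at the intersection of circle(D, 32.0) and circle(Z, 31.3). With |DZ| = 55.1, the foot of the radical line on DZ is 28.0 from D and the perpendicular offset is √(32.0² − 28.0²) = 15.5. Taking the right-of-DZ solution: H = (25.1, -5.65).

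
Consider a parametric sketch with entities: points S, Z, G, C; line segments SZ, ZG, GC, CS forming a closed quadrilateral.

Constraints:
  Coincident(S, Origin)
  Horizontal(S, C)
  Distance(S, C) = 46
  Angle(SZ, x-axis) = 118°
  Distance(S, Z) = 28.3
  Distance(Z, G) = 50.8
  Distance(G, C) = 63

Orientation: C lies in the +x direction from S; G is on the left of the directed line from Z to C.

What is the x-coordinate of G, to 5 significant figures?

24.312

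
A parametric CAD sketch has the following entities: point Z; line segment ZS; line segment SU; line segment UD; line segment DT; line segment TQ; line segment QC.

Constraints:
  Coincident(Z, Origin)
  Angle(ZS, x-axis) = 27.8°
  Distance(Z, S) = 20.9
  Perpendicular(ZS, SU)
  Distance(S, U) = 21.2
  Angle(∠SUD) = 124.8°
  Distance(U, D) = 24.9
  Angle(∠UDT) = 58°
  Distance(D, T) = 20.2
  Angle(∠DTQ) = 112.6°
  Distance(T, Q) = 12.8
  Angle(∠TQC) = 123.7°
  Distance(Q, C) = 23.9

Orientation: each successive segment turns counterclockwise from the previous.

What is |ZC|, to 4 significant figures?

38.46

Z is at the origin; ZS runs at 27.8° with length 20.9, so S = (18.49, 9.747). ZS ⟂ SU, so SU runs at 117.8°; with |SU| = 21.2, U = (8.600, 28.50). ∠SUD = 124.8° gives UD at 173.0° from the x-axis; with |UD| = 24.9, D = (-16.11, 31.54). ∠UDT = 58.0° gives DT at -65.00° from the x-axis; with |DT| = 20.2, T = (-7.577, 13.23). ∠DTQ = 112.6° gives TQ at 2.400° from the x-axis; with |TQ| = 12.8, Q = (5.212, 13.76). ∠TQC = 123.7° gives QC at 58.70° from the x-axis; with |QC| = 23.9, C = (17.63, 34.19). Then |ZC| = |C − Z| = 38.46.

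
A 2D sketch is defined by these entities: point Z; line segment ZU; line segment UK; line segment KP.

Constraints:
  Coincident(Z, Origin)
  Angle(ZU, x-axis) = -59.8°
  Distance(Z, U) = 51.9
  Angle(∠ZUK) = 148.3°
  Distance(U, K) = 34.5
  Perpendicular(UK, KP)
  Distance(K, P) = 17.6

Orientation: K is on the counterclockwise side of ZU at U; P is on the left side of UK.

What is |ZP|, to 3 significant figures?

79.2

Z is at the origin; ZU runs at -59.8° with length 51.9, so U = 51.9·(cos -59.8°, sin -59.8°) = (26.1, -44.9). ∠ZUK = 148.3°, so UK runs at -59.8° + (180° − 148.3°) = -28.1° from the x-axis; with |UK| = 34.5, K = U + 34.5·(cos -28.1°, sin -28.1°) = (56.5, -61.1). The perpendicularity gives KP at right angles to UK; with |KP| = 17.6 on the left of UK, P = K + 17.6·(0.471, 0.882) = (64.8, -45.6). Then |ZP| = |P − Z| = 79.2.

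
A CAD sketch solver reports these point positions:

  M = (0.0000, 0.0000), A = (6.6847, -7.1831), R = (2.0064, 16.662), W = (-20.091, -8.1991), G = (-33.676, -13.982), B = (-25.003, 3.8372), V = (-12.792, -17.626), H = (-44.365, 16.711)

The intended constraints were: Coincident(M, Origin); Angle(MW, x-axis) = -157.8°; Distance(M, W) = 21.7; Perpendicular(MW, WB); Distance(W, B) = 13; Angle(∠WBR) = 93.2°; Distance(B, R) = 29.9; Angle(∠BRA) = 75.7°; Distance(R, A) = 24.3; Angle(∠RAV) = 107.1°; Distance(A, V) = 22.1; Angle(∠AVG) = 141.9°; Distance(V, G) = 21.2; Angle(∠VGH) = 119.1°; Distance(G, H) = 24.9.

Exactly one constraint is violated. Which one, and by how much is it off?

Distance(G, H) = 24.9 — off by 7.60.

M = (0.00, 0.00) ✓; MW at -157.8° ✓; |MW| = 21.70 ✓; ∠(MW, WB) = 90.00° ✓; |WB| = 13.00 ✓; ∠WBR = 93.20° ✓; |BR| = 29.90 ✓; ∠BRA = 75.70° ✓; |RA| = 24.30 ✓; ∠RAV = 107.1° ✓; |AV| = 22.10 ✓; ∠AVG = 141.9° ✓; |VG| = 21.20 ✓; ∠VGH = 119.1° ✓; |GH| = 32.50 ✗.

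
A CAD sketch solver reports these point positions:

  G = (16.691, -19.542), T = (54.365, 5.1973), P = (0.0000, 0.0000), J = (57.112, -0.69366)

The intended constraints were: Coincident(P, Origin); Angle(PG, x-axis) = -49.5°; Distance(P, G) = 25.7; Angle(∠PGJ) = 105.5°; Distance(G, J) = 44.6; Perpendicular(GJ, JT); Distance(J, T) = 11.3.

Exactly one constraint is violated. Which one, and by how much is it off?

Distance(J, T) = 11.3 — off by 4.80.

P = (0.00, 0.00) ✓; PG at -49.50° ✓; |PG| = 25.70 ✓; ∠PGJ = 105.5° ✓; |GJ| = 44.60 ✓; ∠(GJ, JT) = 90.00° ✓; |JT| = 6.500 ✗.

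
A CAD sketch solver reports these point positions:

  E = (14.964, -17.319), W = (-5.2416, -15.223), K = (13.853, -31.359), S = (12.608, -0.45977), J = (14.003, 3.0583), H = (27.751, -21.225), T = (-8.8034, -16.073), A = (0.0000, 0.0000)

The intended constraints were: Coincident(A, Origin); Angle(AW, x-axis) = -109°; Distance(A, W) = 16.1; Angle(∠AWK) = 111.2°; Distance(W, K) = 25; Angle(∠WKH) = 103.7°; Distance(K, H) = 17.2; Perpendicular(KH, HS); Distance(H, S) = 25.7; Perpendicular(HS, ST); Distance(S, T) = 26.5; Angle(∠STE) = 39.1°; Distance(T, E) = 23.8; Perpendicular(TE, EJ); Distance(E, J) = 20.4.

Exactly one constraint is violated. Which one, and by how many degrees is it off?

Perpendicular(TE, EJ) — off by 5.70°.

A = (0.00, 0.00) ✓; AW at -109.0° ✓; |AW| = 16.10 ✓; ∠AWK = 111.2° ✓; |WK| = 25.00 ✓; ∠WKH = 103.7° ✓; |KH| = 17.20 ✓; ∠(KH, HS) = 90.00° ✓; |HS| = 25.70 ✓; ∠(HS, ST) = 90.00° ✓; |ST| = 26.50 ✓; ∠STE = 39.10° ✓; |TE| = 23.80 ✓; ∠(TE, EJ) = 95.70° ✗; |EJ| = 20.40 ✓.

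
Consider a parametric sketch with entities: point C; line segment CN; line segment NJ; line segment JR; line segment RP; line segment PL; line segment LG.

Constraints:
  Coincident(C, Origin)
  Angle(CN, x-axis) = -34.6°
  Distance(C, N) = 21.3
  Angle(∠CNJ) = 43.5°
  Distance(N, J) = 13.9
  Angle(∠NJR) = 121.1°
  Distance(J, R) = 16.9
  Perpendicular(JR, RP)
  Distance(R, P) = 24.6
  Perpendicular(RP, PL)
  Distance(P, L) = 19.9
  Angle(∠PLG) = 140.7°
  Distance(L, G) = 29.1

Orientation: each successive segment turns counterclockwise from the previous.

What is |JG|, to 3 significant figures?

26.3

RP ⟂ PL, so PL runs at -19.2°; with |PL| = 19.9, L = (9.41, -22.7). ∠PLG = 140.7° gives LG at 20.1° from the x-axis; with |LG| = 29.1, G = (36.7, -12.7). Then |JG| = |G − J| = 26.3.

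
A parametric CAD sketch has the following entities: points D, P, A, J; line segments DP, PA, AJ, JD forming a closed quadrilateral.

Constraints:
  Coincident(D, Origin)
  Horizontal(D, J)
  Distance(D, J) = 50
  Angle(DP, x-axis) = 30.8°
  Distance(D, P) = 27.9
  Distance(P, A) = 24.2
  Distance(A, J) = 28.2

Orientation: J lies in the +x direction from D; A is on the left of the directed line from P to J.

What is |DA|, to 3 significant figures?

52.1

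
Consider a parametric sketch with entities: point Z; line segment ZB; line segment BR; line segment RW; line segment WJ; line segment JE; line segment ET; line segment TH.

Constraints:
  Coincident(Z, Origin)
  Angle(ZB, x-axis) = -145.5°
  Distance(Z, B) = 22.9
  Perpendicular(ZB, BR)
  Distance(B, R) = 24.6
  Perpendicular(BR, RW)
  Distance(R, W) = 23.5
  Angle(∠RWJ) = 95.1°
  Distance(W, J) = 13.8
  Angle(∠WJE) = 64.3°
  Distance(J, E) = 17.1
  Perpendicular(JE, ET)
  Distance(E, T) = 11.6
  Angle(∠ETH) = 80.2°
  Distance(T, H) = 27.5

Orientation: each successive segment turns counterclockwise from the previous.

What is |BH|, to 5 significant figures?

39.046

The perpendicularity gives ET at right angles to JE, so ET runs at -34.900°; with |ET| = 11.6, T = (7.3837, -28.572). ∠ETH = 80.2° gives TH at 64.900° from the x-axis; with |TH| = 27.5, H = (19.049, -3.6693). Then |BH| = |H − B| = 39.046.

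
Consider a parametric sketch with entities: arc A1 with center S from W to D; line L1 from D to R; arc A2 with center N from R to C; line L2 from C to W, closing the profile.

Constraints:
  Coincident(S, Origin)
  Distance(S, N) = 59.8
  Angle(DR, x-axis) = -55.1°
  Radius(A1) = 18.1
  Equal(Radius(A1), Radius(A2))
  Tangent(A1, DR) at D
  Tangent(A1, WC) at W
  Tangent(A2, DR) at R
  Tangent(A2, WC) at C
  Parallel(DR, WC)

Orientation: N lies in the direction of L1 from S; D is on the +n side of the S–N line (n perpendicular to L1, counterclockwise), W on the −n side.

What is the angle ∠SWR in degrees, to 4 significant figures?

58.81°

The slot axis is L1's direction at -55.1°, so u = (cos -55.1°, sin -55.1°) = (0.5721, -0.8202) and n = (−sin -55.1°, cos -55.1°) = (0.8202, 0.5721). S is at the origin and N lies 59.8 along u from S, so N = 59.8·u = (34.21, -49.05). Tangency of A1 to both parallel lines with radius 18.1 puts D and W at S ± 18.1·n: D = (14.84, 10.36), W = (-14.84, -10.36). Equal radii place R and C the same way about N: R = N + 18.1·n = (49.06, -38.69), C = N − 18.1·n = (19.37, -59.40). Then cos ∠SWR = WS·WR / (|WS||WR|), giving 58.81°.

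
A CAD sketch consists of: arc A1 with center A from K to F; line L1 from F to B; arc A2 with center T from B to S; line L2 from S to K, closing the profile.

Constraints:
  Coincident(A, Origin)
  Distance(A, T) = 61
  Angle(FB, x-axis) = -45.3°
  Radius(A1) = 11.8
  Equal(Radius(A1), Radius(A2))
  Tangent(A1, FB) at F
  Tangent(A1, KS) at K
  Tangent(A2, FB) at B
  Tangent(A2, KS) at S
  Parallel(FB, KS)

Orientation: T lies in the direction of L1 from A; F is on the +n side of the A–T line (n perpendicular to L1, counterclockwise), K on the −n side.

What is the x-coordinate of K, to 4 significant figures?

-8.387

A is at the origin and T lies 61.0 along u from A, so T = 61.0·u = (42.91, -43.36). Tangency of A1 to both parallel lines with radius 11.8 puts F and K at A ± 11.8·n: F = (8.387, 8.300), K = (-8.387, -8.300). So K.x = -8.387.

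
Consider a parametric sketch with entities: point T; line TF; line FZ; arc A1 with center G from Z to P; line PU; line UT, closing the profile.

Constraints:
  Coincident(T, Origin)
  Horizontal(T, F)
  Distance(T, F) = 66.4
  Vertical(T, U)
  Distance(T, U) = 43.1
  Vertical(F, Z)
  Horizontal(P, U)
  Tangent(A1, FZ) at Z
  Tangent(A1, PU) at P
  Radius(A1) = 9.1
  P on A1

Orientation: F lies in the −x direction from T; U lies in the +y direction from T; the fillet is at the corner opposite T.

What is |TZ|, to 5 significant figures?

74.599

The virtual corner opposite T is at (-66.400, 43.100). A1 meets FZ tangentially, so GZ is at right angles to FZ and the tangent condition forces GP to be normal to PU, with radius 9.1, so the center G sits 9.1 in from both sides at G = (-57.300, 34.000). That places the tangent points at Z = (-66.400, 34.000) on FZ and P = (-57.300, 43.100) on PU. Then |TZ| = |Z − T| = 74.599.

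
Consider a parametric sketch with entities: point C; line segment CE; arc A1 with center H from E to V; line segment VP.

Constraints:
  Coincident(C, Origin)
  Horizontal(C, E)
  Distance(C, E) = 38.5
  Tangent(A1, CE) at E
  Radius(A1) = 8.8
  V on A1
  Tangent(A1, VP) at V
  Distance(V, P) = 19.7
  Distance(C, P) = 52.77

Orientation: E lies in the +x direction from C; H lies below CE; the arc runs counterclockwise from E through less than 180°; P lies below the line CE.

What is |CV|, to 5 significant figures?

34.574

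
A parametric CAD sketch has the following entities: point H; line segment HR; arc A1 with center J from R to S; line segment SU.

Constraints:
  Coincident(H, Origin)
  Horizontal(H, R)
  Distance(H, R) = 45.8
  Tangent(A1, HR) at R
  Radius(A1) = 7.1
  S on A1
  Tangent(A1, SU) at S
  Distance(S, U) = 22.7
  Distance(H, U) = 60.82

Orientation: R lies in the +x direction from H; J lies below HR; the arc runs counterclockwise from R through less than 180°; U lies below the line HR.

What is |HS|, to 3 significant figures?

41.5

Checks: |JS| = 7.100 ✓; ∠(JS, SU) = 90.00° ✓; |SU| = 22.70 ✓; |HU| = 60.82 ✓.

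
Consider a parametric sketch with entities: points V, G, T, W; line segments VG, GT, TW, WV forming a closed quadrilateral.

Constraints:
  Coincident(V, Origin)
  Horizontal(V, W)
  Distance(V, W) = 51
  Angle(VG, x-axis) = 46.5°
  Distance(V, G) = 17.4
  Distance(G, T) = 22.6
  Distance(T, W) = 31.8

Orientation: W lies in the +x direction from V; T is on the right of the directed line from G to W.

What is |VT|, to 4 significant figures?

21.98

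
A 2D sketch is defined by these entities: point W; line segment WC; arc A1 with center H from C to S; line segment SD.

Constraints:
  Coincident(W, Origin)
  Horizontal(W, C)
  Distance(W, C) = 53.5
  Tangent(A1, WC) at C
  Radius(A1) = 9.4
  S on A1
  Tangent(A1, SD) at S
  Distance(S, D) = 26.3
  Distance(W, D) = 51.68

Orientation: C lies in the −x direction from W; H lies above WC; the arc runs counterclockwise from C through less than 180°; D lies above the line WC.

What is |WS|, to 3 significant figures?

44.9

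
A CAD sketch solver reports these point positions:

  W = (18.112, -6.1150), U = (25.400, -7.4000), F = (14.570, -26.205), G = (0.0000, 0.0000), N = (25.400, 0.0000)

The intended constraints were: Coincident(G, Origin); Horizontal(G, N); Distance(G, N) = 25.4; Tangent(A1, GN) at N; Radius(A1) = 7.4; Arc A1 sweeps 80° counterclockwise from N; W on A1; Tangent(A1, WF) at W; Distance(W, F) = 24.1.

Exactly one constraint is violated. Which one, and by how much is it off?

Distance(W, F) = 24.1 — off by 3.70.

G = (0.00, 0.00) ✓; G.y = 0.00, N.y = 0.00 ✓; |GN| = 25.40 ✓; ∠(UN, NG) = 90.00° ✓; |UN| = 7.400 ✓; bearing(U→W) − bearing(U→N) = 80.00° ✓; |UW| = 7.400 ✓; ∠(UW, WF) = 90.00° ✓; |WF| = 20.40 ✗.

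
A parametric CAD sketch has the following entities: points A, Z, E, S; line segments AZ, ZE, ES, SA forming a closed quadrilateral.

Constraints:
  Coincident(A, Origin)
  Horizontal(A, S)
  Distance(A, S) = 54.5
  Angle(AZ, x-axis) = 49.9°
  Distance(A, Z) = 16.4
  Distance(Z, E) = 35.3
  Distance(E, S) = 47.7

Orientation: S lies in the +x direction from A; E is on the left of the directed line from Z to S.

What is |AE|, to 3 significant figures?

51.7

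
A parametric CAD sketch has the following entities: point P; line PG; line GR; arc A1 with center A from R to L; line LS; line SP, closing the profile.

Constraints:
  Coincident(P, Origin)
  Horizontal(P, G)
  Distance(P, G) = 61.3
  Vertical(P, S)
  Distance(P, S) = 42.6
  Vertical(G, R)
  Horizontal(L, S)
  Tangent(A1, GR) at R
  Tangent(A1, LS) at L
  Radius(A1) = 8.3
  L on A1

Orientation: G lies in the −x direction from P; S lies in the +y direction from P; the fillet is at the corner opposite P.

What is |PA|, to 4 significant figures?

63.13

P is at the origin; PG is horizontal with |PG| = 61.3 and G on the −x side, so G = (-61.30, 0.000). P and S share the same x with |PS| = 42.6 and S on the +y side, so S = (0.000, 42.60). The virtual corner opposite P is at (-61.30, 42.60). A1 meets GR tangentially, so AR is at right angles to GR and since A1 is tangent to LS there, AL ⟂ LS, with radius 8.3, so the center A sits 8.3 in from both sides at A = (-53.00, 34.30). Then |PA| = |A − P| = 63.13.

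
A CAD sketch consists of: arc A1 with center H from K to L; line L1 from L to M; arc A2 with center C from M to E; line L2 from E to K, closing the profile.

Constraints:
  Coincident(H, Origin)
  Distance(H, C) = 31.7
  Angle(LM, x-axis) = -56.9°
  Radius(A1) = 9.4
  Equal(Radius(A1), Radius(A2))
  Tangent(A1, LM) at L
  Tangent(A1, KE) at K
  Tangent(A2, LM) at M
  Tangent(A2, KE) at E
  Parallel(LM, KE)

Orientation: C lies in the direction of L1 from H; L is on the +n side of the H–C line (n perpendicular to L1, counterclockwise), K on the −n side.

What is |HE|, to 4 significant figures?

33.06

The slot axis is L1's direction at -56.9°, so u = (cos -56.9°, sin -56.9°) = (0.5461, -0.8377) and n = (−sin -56.9°, cos -56.9°) = (0.8377, 0.5461). H is at the origin and C lies 31.7 along u from H, so C = 31.7·u = (17.31, -26.56). Tangency of A1 to both parallel lines with radius 9.4 puts L and K at H ± 9.4·n: L = (7.875, 5.133), K = (-7.875, -5.133). Equal radii place M and E the same way about C: M = C + 9.4·n = (25.19, -21.42), E = C − 9.4·n = (9.437, -31.69). Then |HE| = |E − H| = 33.06.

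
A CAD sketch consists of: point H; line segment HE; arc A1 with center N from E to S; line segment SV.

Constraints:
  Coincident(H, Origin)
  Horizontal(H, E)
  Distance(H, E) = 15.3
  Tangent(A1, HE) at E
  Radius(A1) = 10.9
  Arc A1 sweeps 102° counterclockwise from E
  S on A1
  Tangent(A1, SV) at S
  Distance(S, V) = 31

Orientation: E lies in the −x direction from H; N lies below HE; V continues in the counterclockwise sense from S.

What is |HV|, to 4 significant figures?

47.67

H is at the origin; HE is horizontal with |HE| = 15.3 and E on the −x side, so E = (-15.30, 0.000). Since A1 is tangent to HE there, NE ⟂ HE, so N = E + (0, -10.9) = (-15.30, -10.90). On A1, E sits at bearing 90° from N; a 102° counterclockwise sweep puts S at bearing 192°, so S = N + 10.9·(cos 192°, sin 192°) = (-25.96, -13.17). Tangency of A1 to SV means the radius NS is perpendicular to SV, so SV runs along (−sin 192°, cos 192°); with |SV| = 31.0, V = (-19.52, -43.49). Then |HV| = |V − H| = 47.67.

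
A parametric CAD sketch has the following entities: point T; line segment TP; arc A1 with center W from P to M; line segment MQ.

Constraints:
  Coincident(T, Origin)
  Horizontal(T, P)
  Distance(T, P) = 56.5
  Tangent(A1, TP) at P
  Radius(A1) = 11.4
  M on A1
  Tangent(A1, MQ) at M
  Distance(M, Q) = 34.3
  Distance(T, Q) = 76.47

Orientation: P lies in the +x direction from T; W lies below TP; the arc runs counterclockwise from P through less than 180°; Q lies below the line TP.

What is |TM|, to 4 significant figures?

48.79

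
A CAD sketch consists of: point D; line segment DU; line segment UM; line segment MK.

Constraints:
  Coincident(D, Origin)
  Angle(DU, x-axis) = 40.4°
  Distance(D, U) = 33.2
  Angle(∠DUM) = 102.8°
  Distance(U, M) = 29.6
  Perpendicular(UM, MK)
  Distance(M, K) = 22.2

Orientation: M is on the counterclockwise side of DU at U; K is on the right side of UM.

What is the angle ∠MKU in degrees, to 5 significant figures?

53.130°

∠DUM = 102.8°, so UM runs at 40.4° + (180° − 102.8°) = 117.60° from the x-axis; with |UM| = 29.6, M = U + 29.6·(cos 117.60°, sin 117.60°) = (11.570, 47.749). UM ⟂ MK; with |MK| = 22.2 on the right of UM, K = M + 22.2·(0.88620, 0.46330) = (31.243, 58.034). Then cos ∠MKU = KM·KU / (|KM||KU|), giving 53.130°.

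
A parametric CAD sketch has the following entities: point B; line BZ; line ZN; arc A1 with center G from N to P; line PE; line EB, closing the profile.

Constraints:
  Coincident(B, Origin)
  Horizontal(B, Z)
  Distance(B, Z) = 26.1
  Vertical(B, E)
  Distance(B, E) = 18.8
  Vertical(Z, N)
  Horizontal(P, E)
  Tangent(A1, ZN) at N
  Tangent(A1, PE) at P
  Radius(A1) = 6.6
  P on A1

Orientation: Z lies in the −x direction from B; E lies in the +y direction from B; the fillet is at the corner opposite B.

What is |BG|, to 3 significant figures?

23.0

B is at the origin; BZ is horizontal with |BZ| = 26.1 and Z on the −x side, so Z = (-26.1, 0.00). BE is vertical with |BE| = 18.8 and E on the +y side, so E = (0.00, 18.8). The virtual corner opposite B is at (-26.1, 18.8). Tangency of A1 to ZN means the radius GN is perpendicular to ZN and the tangent condition forces GP to be normal to PE, with radius 6.6, so the center G sits 6.6 in from both sides at G = (-19.5, 12.2). Then |BG| = |G − B| = 23.0.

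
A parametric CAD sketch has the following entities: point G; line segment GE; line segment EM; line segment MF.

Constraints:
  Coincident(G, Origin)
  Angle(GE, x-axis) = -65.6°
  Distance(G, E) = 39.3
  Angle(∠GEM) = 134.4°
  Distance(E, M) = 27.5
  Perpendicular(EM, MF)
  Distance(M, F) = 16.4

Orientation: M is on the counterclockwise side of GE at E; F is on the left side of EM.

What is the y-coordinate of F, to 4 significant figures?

-29.78

G is at the origin; GE runs at -65.6° with length 39.3, so E = 39.3·(cos -65.6°, sin -65.6°) = (16.24, -35.79). ∠GEM = 134.4°, so EM runs at -65.6° + (180° − 134.4°) = -20.00° from the x-axis; with |EM| = 27.5, M = E + 27.5·(cos -20.00°, sin -20.00°) = (42.08, -45.20). EM ⟂ MF; with |MF| = 16.4 on the left of EM, F = M + 16.4·(0.3420, 0.9397) = (47.69, -29.78). So F.y = -29.78.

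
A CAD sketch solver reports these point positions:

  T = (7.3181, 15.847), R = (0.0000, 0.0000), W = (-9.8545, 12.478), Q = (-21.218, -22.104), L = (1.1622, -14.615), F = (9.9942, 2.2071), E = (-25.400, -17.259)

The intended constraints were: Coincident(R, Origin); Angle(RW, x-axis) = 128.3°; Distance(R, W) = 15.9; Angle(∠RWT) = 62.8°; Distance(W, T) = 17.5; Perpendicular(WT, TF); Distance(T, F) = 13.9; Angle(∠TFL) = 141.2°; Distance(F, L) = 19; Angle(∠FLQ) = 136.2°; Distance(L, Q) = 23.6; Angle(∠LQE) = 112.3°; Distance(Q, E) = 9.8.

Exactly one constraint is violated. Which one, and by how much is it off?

Distance(Q, E) = 9.8 — off by 3.40.

R = (0.00, 0.00) ✓; RW at 128.3° ✓; |RW| = 15.90 ✓; ∠RWT = 62.80° ✓; |WT| = 17.50 ✓; ∠(WT, TF) = 90.00° ✓; |TF| = 13.90 ✓; ∠TFL = 141.2° ✓; |FL| = 19.00 ✓; ∠FLQ = 136.2° ✓; |LQ| = 23.60 ✓; ∠LQE = 112.3° ✓; |QE| = 6.400 ✗.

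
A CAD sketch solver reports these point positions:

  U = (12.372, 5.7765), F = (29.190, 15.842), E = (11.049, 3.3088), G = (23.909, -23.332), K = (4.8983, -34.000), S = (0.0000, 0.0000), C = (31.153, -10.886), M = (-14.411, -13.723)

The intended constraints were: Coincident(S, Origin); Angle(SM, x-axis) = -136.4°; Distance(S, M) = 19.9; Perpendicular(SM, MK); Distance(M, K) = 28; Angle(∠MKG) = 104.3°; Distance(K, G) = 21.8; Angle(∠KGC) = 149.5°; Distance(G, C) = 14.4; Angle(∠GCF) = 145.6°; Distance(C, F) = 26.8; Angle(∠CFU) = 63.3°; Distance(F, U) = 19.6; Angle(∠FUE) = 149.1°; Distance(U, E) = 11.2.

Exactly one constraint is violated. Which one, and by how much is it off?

Distance(U, E) = 11.2 — off by 8.40.

S = (0.00, 0.00) ✓; SM at -136.4° ✓; |SM| = 19.90 ✓; ∠(SM, MK) = 90.00° ✓; |MK| = 28.00 ✓; ∠MKG = 104.3° ✓; |KG| = 21.80 ✓; ∠KGC = 149.5° ✓; |GC| = 14.40 ✓; ∠GCF = 145.6° ✓; |CF| = 26.80 ✓; ∠CFU = 63.30° ✓; |FU| = 19.60 ✓; ∠FUE = 149.1° ✓; |UE| = 2.800 ✗.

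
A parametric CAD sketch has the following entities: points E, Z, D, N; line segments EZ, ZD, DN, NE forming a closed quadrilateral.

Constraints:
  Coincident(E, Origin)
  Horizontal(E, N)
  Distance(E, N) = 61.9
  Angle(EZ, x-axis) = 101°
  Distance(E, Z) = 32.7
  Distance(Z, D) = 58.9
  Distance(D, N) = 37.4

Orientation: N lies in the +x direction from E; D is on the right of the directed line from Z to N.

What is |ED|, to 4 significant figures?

32.17

Checks: |EN| = 61.90 ✓; |EZ| = 32.70 ✓; |ZD| = 58.90 ✓; |DN| = 37.40 ✓.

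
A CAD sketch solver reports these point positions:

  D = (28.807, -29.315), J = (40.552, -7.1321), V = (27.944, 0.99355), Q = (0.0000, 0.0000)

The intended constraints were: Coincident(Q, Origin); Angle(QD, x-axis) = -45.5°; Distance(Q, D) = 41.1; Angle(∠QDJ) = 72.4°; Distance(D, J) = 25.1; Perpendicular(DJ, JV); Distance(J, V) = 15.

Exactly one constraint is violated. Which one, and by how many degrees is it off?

Perpendicular(DJ, JV) — off by 4.90°.

Q = (0.00, 0.00) ✓; QD at -45.50° ✓; |QD| = 41.10 ✓; ∠QDJ = 72.40° ✓; |DJ| = 25.10 ✓; ∠(DJ, JV) = 85.10° ✗; |JV| = 15.00 ✓.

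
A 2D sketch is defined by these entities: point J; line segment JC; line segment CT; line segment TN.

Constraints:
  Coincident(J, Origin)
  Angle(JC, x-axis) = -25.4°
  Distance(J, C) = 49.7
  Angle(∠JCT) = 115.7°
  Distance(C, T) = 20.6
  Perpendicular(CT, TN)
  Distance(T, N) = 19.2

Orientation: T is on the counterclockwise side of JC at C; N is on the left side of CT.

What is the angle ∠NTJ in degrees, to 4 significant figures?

43.27°

∠JCT = 115.7°, so CT runs at -25.4° + (180° − 115.7°) = 38.90° from the x-axis; with |CT| = 20.6, T = C + 20.6·(cos 38.90°, sin 38.90°) = (60.93, -8.382). CT is perpendicular to TN; with |TN| = 19.2 on the left of CT, N = T + 19.2·(-0.6280, 0.7782) = (48.87, 6.560). Then cos ∠NTJ = TN·TJ / (|TN||TJ|), giving 43.27°.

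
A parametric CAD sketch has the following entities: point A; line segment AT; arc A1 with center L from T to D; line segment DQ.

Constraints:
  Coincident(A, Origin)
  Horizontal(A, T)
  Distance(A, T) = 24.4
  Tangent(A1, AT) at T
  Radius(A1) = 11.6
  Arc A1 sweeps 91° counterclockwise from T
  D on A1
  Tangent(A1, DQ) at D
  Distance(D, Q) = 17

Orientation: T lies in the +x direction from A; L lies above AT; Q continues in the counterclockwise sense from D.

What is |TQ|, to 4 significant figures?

30.94

On A1, T sits at bearing -90° from L; a 91° counterclockwise sweep puts D at bearing 1°, so D = L + 11.6·(cos 1°, sin 1°) = (36.00, 11.80). Since A1 is tangent to DQ there, LD ⟂ DQ, so DQ runs along (−sin 1°, cos 1°); with |DQ| = 17.0, Q = (35.70, 28.80). Then |TQ| = |Q − T| = 30.94.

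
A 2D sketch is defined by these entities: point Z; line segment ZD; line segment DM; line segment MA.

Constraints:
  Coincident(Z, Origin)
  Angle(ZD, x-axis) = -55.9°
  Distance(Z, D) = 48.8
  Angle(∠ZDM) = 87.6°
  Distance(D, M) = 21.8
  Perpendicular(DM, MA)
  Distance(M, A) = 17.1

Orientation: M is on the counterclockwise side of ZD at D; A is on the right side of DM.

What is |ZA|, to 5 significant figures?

68.757

∠ZDM = 87.6°, so DM runs at -55.9° + (180° − 87.6°) = 36.500° from the x-axis; with |DM| = 21.8, M = D + 21.8·(cos 36.500°, sin 36.500°) = (44.883, -27.442). DM is perpendicular to MA; with |MA| = 17.1 on the right of DM, A = M + 17.1·(0.59482, -0.80386) = (55.055, -41.188). Then |ZA| = |A − Z| = 68.757.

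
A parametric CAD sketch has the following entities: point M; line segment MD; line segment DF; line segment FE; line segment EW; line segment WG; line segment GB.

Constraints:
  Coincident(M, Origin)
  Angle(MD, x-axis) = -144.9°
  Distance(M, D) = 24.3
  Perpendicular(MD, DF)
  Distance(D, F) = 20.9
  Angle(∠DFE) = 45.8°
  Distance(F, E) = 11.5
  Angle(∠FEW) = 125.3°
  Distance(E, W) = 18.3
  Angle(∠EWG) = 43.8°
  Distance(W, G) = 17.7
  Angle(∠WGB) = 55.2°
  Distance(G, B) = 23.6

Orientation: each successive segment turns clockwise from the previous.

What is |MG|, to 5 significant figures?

30.474

∠FEW = 125.3° gives EW at -63.800° from the x-axis; with |EW| = 18.3, W = (-12.464, -15.112). ∠EWG = 43.8° gives WG at 160.00° from the x-axis; with |WG| = 17.7, G = (-29.096, -9.0582). Then |MG| = |G − M| = 30.474.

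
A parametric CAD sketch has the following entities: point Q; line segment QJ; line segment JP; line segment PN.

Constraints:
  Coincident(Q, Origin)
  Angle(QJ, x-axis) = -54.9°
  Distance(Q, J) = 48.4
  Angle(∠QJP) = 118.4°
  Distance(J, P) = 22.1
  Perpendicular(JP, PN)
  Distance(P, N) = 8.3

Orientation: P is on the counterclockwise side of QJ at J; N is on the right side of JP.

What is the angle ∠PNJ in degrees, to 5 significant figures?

69.416°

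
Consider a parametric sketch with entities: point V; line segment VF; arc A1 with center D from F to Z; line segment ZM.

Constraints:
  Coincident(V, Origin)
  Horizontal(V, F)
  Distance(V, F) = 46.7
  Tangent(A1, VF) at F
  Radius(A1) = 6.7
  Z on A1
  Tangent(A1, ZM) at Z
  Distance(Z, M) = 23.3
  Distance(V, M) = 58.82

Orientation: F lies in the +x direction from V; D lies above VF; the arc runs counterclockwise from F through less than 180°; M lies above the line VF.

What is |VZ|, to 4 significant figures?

53.88

Checks: |DZ| = 6.700 ✓; ∠(DZ, ZM) = 90.00° ✓; |ZM| = 23.30 ✓; |VM| = 58.82 ✓.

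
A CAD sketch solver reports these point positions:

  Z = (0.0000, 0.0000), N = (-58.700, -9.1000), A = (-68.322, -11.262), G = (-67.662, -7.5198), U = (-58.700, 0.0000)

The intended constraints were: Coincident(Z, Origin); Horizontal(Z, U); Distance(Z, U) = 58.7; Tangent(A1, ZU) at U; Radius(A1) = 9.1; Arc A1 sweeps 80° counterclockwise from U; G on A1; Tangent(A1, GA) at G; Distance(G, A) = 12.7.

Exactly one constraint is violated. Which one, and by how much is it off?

Distance(G, A) = 12.7 — off by 8.90.

Z = (0.00, 0.00) ✓; Z.y = 0.00, U.y = 0.00 ✓; |ZU| = 58.70 ✓; ∠(NU, UZ) = 90.00° ✓; |NU| = 9.100 ✓; bearing(N→G) − bearing(N→U) = 80.00° ✓; |NG| = 9.100 ✓; ∠(NG, GA) = 90.00° ✓; |GA| = 3.800 ✗.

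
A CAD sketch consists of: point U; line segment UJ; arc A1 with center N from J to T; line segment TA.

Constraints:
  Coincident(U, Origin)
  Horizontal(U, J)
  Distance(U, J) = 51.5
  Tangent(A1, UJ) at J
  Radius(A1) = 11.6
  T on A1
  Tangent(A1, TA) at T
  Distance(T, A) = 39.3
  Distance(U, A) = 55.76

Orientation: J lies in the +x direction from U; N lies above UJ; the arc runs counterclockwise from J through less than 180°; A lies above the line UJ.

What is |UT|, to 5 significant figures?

62.674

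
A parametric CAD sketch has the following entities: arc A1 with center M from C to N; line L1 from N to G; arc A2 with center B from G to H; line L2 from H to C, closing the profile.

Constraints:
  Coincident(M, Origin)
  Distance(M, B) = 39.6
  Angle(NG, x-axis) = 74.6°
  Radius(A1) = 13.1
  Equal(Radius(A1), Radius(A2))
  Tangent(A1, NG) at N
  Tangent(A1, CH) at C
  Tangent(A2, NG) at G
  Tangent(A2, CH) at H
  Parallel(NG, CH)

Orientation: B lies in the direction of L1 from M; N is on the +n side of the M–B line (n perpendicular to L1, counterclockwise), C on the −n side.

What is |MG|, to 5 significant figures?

41.711

The slot axis is L1's direction at 74.6°, so u = (cos 74.6°, sin 74.6°) = (0.26556, 0.96410) and n = (−sin 74.6°, cos 74.6°) = (-0.96410, 0.26556). M is at the origin and B lies 39.6 along u from M, so B = 39.6·u = (10.516, 38.178). Tangency of A1 to both parallel lines with radius 13.1 puts N and C at M ± 13.1·n: N = (-12.630, 3.4788), C = (12.630, -3.4788). Equal radii place G and H the same way about B: G = B + 13.1·n = (-2.1136, 41.657), H = B − 13.1·n = (23.146, 34.699). Then |MG| = |G − M| = 41.711.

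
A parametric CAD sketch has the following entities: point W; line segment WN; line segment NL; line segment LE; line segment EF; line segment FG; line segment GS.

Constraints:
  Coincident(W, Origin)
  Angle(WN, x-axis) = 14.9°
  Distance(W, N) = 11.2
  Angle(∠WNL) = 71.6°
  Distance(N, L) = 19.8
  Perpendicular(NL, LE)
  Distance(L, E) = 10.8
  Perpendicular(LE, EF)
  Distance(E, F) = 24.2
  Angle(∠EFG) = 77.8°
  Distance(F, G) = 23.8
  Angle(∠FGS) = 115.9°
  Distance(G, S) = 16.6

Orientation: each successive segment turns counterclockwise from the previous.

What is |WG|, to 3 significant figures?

23.3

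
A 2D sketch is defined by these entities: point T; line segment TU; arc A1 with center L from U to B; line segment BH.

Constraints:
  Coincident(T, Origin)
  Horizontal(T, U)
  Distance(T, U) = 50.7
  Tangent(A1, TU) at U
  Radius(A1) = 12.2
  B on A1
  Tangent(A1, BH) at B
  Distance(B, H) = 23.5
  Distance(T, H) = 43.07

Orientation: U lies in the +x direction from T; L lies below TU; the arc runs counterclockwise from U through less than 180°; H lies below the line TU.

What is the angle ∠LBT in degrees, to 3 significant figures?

171°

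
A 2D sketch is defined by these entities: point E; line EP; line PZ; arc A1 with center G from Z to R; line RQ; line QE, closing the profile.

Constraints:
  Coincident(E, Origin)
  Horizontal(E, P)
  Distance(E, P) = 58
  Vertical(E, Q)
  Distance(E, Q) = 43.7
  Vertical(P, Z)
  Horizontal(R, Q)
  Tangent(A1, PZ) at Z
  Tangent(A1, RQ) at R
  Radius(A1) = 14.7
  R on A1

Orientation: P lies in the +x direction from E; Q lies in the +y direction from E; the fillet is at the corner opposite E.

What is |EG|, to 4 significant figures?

52.11

E is at the origin; EP is horizontal with |EP| = 58.0 and P on the +x side, so P = (58.00, 0.000). EQ is vertical with |EQ| = 43.7 and Q on the +y side, so Q = (0.000, 43.70). The virtual corner opposite E is at (58.00, 43.70). The tangent condition forces GZ to be normal to PZ and since A1 is tangent to RQ there, GR ⟂ RQ, with radius 14.7, so the center G sits 14.7 in from both sides at G = (43.30, 29.00). Then |EG| = |G − E| = 52.11.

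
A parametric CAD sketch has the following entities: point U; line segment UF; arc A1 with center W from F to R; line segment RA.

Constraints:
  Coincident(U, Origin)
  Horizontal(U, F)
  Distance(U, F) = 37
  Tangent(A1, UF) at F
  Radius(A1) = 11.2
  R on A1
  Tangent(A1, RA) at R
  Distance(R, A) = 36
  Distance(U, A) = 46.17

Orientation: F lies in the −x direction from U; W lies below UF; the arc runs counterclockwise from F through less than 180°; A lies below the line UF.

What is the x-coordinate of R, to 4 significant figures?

-44.24

Checks: ∠(WF, FU) = 90.00° ✓; |WF| = 11.20 ✓; |WR| = 11.20 ✓; ∠(WR, RA) = 90.00° ✓; |RA| = 36.00 ✓; |UA| = 46.17 ✓.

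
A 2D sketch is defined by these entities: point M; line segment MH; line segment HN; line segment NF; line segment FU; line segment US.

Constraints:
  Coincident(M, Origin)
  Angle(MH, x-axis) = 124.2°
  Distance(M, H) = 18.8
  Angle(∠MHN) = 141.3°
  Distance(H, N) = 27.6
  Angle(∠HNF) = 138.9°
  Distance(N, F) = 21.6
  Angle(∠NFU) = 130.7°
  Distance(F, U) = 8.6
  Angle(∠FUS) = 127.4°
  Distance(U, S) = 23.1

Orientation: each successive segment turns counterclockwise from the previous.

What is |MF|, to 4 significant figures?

58.60

M is at the origin; MH runs at 124.2° with length 18.8, so H = (-10.57, 15.55). ∠MHN = 141.3° gives HN at 162.9° from the x-axis; with |HN| = 27.6, N = (-36.95, 23.66). ∠HNF = 138.9° gives NF at -156.0° from the x-axis; with |NF| = 21.6, F = (-56.68, 14.88). Then |MF| = |F − M| = 58.60.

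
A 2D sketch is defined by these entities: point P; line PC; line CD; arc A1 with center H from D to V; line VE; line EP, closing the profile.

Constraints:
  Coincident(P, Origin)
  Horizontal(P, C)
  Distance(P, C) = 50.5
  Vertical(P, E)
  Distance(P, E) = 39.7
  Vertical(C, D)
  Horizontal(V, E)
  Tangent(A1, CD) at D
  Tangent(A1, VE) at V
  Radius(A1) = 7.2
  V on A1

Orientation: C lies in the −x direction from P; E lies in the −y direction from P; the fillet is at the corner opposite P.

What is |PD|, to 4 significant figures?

60.05

The virtual corner opposite P is at (-50.50, -39.70). Tangency of A1 to CD means the radius HD is perpendicular to CD and tangency of A1 to VE means the radius HV is perpendicular to VE, with radius 7.2, so the center H sits 7.2 in from both sides at H = (-43.30, -32.50). That places the tangent points at D = (-50.50, -32.50) on CD and V = (-43.30, -39.70) on VE. Then |PD| = |D − P| = 60.05.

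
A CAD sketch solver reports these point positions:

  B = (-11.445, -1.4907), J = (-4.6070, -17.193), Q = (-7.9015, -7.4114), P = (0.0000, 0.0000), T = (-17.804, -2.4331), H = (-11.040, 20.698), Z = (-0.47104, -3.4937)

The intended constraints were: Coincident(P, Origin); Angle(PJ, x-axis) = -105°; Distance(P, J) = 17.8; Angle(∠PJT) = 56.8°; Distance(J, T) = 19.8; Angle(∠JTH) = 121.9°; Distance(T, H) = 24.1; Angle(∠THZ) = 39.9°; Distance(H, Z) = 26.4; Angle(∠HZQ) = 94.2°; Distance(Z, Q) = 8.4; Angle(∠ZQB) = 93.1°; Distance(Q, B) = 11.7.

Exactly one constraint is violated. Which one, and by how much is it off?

Distance(Q, B) = 11.7 — off by 4.80.

P = (0.00, 0.00) ✓; PJ at -105.0° ✓; |PJ| = 17.80 ✓; ∠PJT = 56.80° ✓; |JT| = 19.80 ✓; ∠JTH = 121.9° ✓; |TH| = 24.10 ✓; ∠THZ = 39.90° ✓; |HZ| = 26.40 ✓; ∠HZQ = 94.20° ✓; |ZQ| = 8.400 ✓; ∠ZQB = 93.10° ✓; |QB| = 6.900 ✗.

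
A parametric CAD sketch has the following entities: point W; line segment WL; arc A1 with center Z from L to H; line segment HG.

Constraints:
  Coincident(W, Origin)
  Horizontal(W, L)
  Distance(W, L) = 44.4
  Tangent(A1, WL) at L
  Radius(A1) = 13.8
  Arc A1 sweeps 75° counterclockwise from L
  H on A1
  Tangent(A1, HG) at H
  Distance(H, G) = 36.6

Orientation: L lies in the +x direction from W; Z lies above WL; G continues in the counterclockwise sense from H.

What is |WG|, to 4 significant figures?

81.20

W is at the origin; WL is horizontal with |WL| = 44.4 and L on the +x side, so L = (44.40, 0.000). Since A1 is tangent to WL there, ZL ⟂ WL, so Z = L + (0, 13.8) = (44.40, 13.80). On A1, L sits at bearing -90° from Z; a 75° counterclockwise sweep puts H at bearing -15°, so H = Z + 13.8·(cos -15°, sin -15°) = (57.73, 10.23). The tangent condition forces ZH to be normal to HG, so HG runs along (−sin -15°, cos -15°); with |HG| = 36.6, G = (67.20, 45.58). Then |WG| = |G − W| = 81.20.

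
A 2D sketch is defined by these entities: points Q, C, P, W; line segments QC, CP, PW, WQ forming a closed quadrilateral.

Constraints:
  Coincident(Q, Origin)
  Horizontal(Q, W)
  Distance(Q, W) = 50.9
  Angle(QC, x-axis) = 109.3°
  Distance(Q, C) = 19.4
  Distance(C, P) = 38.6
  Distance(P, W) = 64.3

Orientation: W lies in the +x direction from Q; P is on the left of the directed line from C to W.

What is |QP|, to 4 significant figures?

53.35

Checks: |CP| = 38.60 ✓; |PW| = 64.30 ✓.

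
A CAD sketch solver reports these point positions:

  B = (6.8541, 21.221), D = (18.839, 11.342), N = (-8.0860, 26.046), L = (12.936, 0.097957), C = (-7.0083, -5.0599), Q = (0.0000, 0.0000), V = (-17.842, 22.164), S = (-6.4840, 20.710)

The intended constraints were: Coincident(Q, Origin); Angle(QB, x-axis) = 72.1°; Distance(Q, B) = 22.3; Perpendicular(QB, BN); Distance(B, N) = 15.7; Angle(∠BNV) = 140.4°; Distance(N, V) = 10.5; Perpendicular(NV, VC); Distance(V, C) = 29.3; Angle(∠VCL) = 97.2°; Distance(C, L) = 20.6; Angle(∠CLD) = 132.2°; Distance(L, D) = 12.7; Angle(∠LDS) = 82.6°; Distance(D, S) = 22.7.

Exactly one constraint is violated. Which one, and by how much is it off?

Distance(D, S) = 22.7 — off by 4.30.

Q = (0.00, 0.00) ✓; QB at 72.10° ✓; |QB| = 22.30 ✓; ∠(QB, BN) = 90.00° ✓; |BN| = 15.70 ✓; ∠BNV = 140.4° ✓; |NV| = 10.50 ✓; ∠(NV, VC) = 90.00° ✓; |VC| = 29.30 ✓; ∠VCL = 97.20° ✓; |CL| = 20.60 ✓; ∠CLD = 132.2° ✓; |LD| = 12.70 ✓; ∠LDS = 82.60° ✓; |DS| = 27.00 ✗.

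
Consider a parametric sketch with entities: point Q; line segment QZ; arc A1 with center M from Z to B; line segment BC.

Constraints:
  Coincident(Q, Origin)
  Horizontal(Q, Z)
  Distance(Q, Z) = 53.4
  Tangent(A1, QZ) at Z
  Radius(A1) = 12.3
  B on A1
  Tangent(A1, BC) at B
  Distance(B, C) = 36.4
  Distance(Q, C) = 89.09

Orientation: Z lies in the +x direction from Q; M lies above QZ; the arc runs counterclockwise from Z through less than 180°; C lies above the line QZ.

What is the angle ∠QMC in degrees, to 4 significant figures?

145.2°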